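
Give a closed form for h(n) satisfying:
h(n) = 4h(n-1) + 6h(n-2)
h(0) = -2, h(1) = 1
Characteristic equation: x² - 4x - 6 = 0.
Discriminant Δ = (4)² + 4·(6) = 40.
Roots r₁,₂ = (4 ± √40)/2, so r₁ = 2 + \sqrt{10}, r₂ = 2 - \sqrt{10}.
General solution: h(n) = A·r₁^n + B·r₂^n.
From the initial conditions, A + B = -2 and r₁A + r₂B = 1.
Since r₁ - r₂ = √40: A = (1 - (-2)r₂)/√40 = -1 + \frac{\sqrt{10}}{4}, and B = -2 - A = -1 - \frac{\sqrt{10}}{4}.
So h(n) = \left(-1 + \frac{\sqrt{10}}{4}\right)\left(2 + \sqrt{10}\right)^n + \left(-1 - \frac{\sqrt{10}}{4}\right)\left(2 - \sqrt{10}\right)^n.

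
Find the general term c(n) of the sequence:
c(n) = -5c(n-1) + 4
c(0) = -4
First-order linear non-homogeneous.
Homogeneous solution: c_h(n) = A·(-5)^n.
Try constant particular solution c_p = K: K = -5K + 4 ⇒ K = \frac{2}{3}.
General: c(n) = A·(-5)^n + \frac{2}{3}.
Apply c(0) = -4: A + \frac{2}{3} = -4 ⇒ A = - \frac{14}{3}.
So c(n) = \frac{2}{3} - \frac{14 \left(-5\right)^{n}}{3}.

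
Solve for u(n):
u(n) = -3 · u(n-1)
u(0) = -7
Pure geometric recurrence with ratio -3.
By induction u(n) = u(0) · (-3)^n = - 7 \left(-3\right)^{n}.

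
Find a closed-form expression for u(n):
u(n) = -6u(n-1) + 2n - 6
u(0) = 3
First-order linear with linear forcing.
Homogeneous solution: u_h(n) = A·(-6)^n.
Try particular u_p(n) = pn + q. Substituting:
  pn + q = -6(p(n-1) + q) + 2n - 6.
Matching the n-coefficient: p = -6p + 2 ⇒ p = \frac{2}{7}.
Matching constants: q = 6p - 6q - 6 ⇒ q = - \frac{30}{49}.
General: u(n) = A·(-6)^n + \frac{2 n}{7} - \frac{30}{49}.
Apply u(0) = 3: A - \frac{30}{49} = 3 ⇒ A = \frac{177}{49}.
So u(n) = \frac{177 \left(-6\right)^{n}}{49} + \frac{2 n}{7} - \frac{30}{49}.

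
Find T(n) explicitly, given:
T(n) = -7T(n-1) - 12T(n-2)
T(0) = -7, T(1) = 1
Characteristic equation: x² + 7x + 12 = 0, which factors as (x - (-4))(x - (-3)) = 0.
Roots r₁ = -4, r₂ = -3 (distinct).
General solution: T(n) = A·(-4)^n + B·(-3)^n.
From T(0) = -7: A + B = -7.
From T(1) = 1: -4A - 3B = 1.
Solving: A = 20, B = -27.
So T(n) = - 27 \left(-3\right)^{n} + 20 \left(-4\right)^{n}.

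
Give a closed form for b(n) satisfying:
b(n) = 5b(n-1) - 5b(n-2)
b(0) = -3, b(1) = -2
Characteristic equation: x² - 5x + 5 = 0.
Discriminant Δ = (5)² + 4·(-5) = 5.
Roots r₁,₂ = (5 ± √5)/2, so r₁ = \frac{\sqrt{5}}{2} + \frac{5}{2}, r₂ = \frac{5}{2} - \frac{\sqrt{5}}{2}.
General solution: b(n) = A·r₁^n + B·r₂^n.
From the initial conditions, A + B = -3 and r₁A + r₂B = -2.
Since r₁ - r₂ = √5: A = (-2 - (-3)r₂)/√5 = - \frac{3}{2} + \frac{11 \sqrt{5}}{10}, and B = -3 - A = - \frac{11 \sqrt{5}}{10} - \frac{3}{2}.
So b(n) = \left(- \frac{3}{2} + \frac{11 \sqrt{5}}{10}\right)\left(\frac{\sqrt{5}}{2} + \frac{5}{2}\right)^n + \left(- \frac{11 \sqrt{5}}{10} - \frac{3}{2}\right)\left(\frac{5}{2} - \frac{\sqrt{5}}{2}\right)^n.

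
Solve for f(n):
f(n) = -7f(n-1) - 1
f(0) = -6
First-order linear non-homogeneous.
Homogeneous solution: f_h(n) = A·(-7)^n.
Try constant particular solution f_p = K: K = -7K - 1 ⇒ K = - \frac{1}{8}.
General: f(n) = A·(-7)^n - \frac{1}{8}.
Apply f(0) = -6: A - \frac{1}{8} = -6 ⇒ A = - \frac{47}{8}.
So f(n) = - \frac{47 \left(-7\right)^{n}}{8} - \frac{1}{8}.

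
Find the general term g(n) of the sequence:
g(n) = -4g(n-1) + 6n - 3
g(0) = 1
First-order linear with linear forcing.
Homogeneous solution: g_h(n) = A·(-4)^n.
Try particular g_p(n) = pn + q. Substituting:
  pn + q = -4(p(n-1) + q) + 6n - 3.
Matching the n-coefficient: p = -4p + 6 ⇒ p = \frac{6}{5}.
Matching constants: q = 4p - 4q - 3 ⇒ q = \frac{9}{25}.
General: g(n) = A·(-4)^n + \frac{6 n}{5} + \frac{9}{25}.
Apply g(0) = 1: A + \frac{9}{25} = 1 ⇒ A = \frac{16}{25}.
So g(n) = \frac{16 \left(-4\right)^{n}}{25} + \frac{6 n}{5} + \frac{9}{25}.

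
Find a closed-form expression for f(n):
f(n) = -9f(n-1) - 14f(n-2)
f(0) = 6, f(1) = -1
Characteristic equation: x² + 9x + 14 = 0, which factors as (x - (-7))(x - (-2)) = 0.
Roots r₁ = -7, r₂ = -2 (distinct).
General solution: f(n) = A·(-7)^n + B·(-2)^n.
From f(0) = 6: A + B = 6.
From f(1) = -1: -7A - 2B = -1.
Solving: A = - \frac{11}{5}, B = \frac{41}{5}.
So f(n) = \frac{41 \left(-2\right)^{n}}{5} - \frac{11 \left(-7\right)^{n}}{5}.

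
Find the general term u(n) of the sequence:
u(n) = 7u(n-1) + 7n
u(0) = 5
First-order linear with linear forcing.
Homogeneous solution: u_h(n) = A·(7)^n.
Try particular u_p(n) = pn + q. Substituting:
  pn + q = 7(p(n-1) + q) + 7n.
Matching the n-coefficient: p = 7p + 7 ⇒ p = - \frac{7}{6}.
Matching constants: q = -7p + 7q ⇒ q = - \frac{49}{36}.
General: u(n) = A·(7)^n - \frac{7 n}{6} - \frac{49}{36}.
Apply u(0) = 5: A - \frac{49}{36} = 5 ⇒ A = \frac{229}{36}.
So u(n) = \frac{229 \cdot 7^{n}}{36} - \frac{7 n}{6} - \frac{49}{36}.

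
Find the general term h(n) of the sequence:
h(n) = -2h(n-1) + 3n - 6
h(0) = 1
First-order linear with linear forcing.
Homogeneous solution: h_h(n) = A·(-2)^n.
Try particular h_p(n) = pn + q. Substituting:
  pn + q = -2(p(n-1) + q) + 3n - 6.
Matching the n-coefficient: p = -2p + 3 ⇒ p = 1.
Matching constants: q = 2p - 2q - 6 ⇒ q = - \frac{4}{3}.
General: h(n) = A·(-2)^n + n - \frac{4}{3}.
Apply h(0) = 1: A - \frac{4}{3} = 1 ⇒ A = \frac{7}{3}.
So h(n) = \frac{7 \left(-2\right)^{n}}{3} + n - \frac{4}{3}.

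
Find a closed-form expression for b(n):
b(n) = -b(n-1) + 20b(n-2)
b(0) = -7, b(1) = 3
Characteristic equation: x² + x - 20 = 0, which factors as (x - (4))(x - (-5)) = 0.
Roots r₁ = 4, r₂ = -5 (distinct).
General solution: b(n) = A·(4)^n + B·(-5)^n.
From b(0) = -7: A + B = -7.
From b(1) = 3: 4A - 5B = 3.
Solving: A = - \frac{32}{9}, B = - \frac{31}{9}.
So b(n) = - \frac{31 \left(-5\right)^{n}}{9} - \frac{32 \cdot 4^{n}}{9}.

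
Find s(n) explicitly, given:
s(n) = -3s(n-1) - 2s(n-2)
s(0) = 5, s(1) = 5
Characteristic equation: x² + 3x + 2 = 0, which factors as (x - (-2))(x - (-1)) = 0.
Roots r₁ = -2, r₂ = -1 (distinct).
General solution: s(n) = A·(-2)^n + B·(-1)^n.
From s(0) = 5: A + B = 5.
From s(1) = 5: -2A - B = 5.
Solving: A = -10, B = 15.
So s(n) = 15 \left(-1\right)^{n} - 10 \left(-2\right)^{n}.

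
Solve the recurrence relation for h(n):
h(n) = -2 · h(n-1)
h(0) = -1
Pure geometric recurrence with ratio -2.
By induction h(n) = h(0) · (-2)^n = - \left(-2\right)^{n}.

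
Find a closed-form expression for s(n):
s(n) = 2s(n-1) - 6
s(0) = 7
First-order linear non-homogeneous.
Homogeneous solution: s_h(n) = A·(2)^n.
Try constant particular solution s_p = K: K = 2K - 6 ⇒ K = 6.
General: s(n) = A·(2)^n + 6.
Apply s(0) = 7: A + 6 = 7 ⇒ A = 1.
So s(n) = 2^{n} + 6.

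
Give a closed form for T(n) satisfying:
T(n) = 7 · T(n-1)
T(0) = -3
Pure geometric recurrence with ratio 7.
By induction T(n) = T(0) · (7)^n = - 3 \cdot 7^{n}.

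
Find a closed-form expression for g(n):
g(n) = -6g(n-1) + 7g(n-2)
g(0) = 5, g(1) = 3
Characteristic equation: x² + 6x - 7 = 0, which factors as (x - (1))(x - (-7)) = 0.
Roots r₁ = 1, r₂ = -7 (distinct).
General solution: g(n) = A·(1)^n + B·(-7)^n.
From g(0) = 5: A + B = 5.
From g(1) = 3: A - 7B = 3.
Solving: A = \frac{19}{4}, B = \frac{1}{4}.
So g(n) = \frac{\left(-7\right)^{n}}{4} + \frac{19}{4}.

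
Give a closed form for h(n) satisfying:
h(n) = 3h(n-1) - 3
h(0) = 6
First-order linear non-homogeneous.
Homogeneous solution: h_h(n) = A·(3)^n.
Try constant particular solution h_p = K: K = 3K - 3 ⇒ K = \frac{3}{2}.
General: h(n) = A·(3)^n + \frac{3}{2}.
Apply h(0) = 6: A + \frac{3}{2} = 6 ⇒ A = \frac{9}{2}.
So h(n) = \frac{9 \cdot 3^{n}}{2} + \frac{3}{2}.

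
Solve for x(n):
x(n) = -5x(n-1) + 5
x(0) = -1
First-order linear non-homogeneous.
Homogeneous solution: x_h(n) = A·(-5)^n.
Try constant particular solution x_p = K: K = -5K + 5 ⇒ K = \frac{5}{6}.
General: x(n) = A·(-5)^n + \frac{5}{6}.
Apply x(0) = -1: A + \frac{5}{6} = -1 ⇒ A = - \frac{11}{6}.
So x(n) = \frac{5}{6} - \frac{11 \left(-5\right)^{n}}{6}.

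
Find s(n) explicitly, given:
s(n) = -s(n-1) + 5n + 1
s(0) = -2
First-order linear with linear forcing.
Homogeneous solution: s_h(n) = A·(-1)^n.
Try particular s_p(n) = pn + q. Substituting:
  pn + q = -(p(n-1) + q) + 5n + 1.
Matching the n-coefficient: p = -p + 5 ⇒ p = \frac{5}{2}.
Matching constants: q = p - q + 1 ⇒ q = \frac{7}{4}.
General: s(n) = A·(-1)^n + \frac{5 n}{2} + \frac{7}{4}.
Apply s(0) = -2: A + \frac{7}{4} = -2 ⇒ A = - \frac{15}{4}.
So s(n) = - \frac{15 \left(-1\right)^{n}}{4} + \frac{5 n}{2} + \frac{7}{4}.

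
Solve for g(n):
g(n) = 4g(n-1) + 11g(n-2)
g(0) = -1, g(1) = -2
Characteristic equation: x² - 4x - 11 = 0.
Discriminant Δ = (4)² + 4·(11) = 60.
Roots r₁,₂ = (4 ± √60)/2, so r₁ = 2 + \sqrt{15}, r₂ = 2 - \sqrt{15}.
General solution: g(n) = A·r₁^n + B·r₂^n.
From the initial conditions, A + B = -1 and r₁A + r₂B = -2.
Since r₁ - r₂ = √60: A = (-2 - (-1)r₂)/√60 = - \frac{1}{2}, and B = -1 - A = - \frac{1}{2}.
So g(n) = \left(- \frac{1}{2}\right)\left(2 + \sqrt{15}\right)^n + \left(- \frac{1}{2}\right)\left(2 - \sqrt{15}\right)^n.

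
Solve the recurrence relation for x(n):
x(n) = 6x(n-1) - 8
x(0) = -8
First-order linear non-homogeneous.
Homogeneous solution: x_h(n) = A·(6)^n.
Try constant particular solution x_p = K: K = 6K - 8 ⇒ K = \frac{8}{5}.
General: x(n) = A·(6)^n + \frac{8}{5}.
Apply x(0) = -8: A + \frac{8}{5} = -8 ⇒ A = - \frac{48}{5}.
So x(n) = \frac{8}{5} - \frac{48 \cdot 6^{n}}{5}.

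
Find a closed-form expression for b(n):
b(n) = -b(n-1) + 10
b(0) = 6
First-order linear non-homogeneous.
Homogeneous solution: b_h(n) = A·(-1)^n.
Try constant particular solution b_p = K: K = -K + 10 ⇒ K = 5.
General: b(n) = A·(-1)^n + 5.
Apply b(0) = 6: A + 5 = 6 ⇒ A = 1.
So b(n) = \left(-1\right)^{n} + 5.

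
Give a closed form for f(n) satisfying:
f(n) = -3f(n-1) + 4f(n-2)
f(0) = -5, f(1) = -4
Characteristic equation: x² + 3x - 4 = 0, which factors as (x - (-4))(x - (1)) = 0.
Roots r₁ = -4, r₂ = 1 (distinct).
General solution: f(n) = A·(-4)^n + B·(1)^n.
From f(0) = -5: A + B = -5.
From f(1) = -4: -4A + B = -4.
Solving: A = - \frac{1}{5}, B = - \frac{24}{5}.
So f(n) = - \frac{\left(-4\right)^{n}}{5} - \frac{24}{5}.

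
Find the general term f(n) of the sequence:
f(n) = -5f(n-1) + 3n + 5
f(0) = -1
First-order linear with linear forcing.
Homogeneous solution: f_h(n) = A·(-5)^n.
Try particular f_p(n) = pn + q. Substituting:
  pn + q = -5(p(n-1) + q) + 3n + 5.
Matching the n-coefficient: p = -5p + 3 ⇒ p = \frac{1}{2}.
Matching constants: q = 5p - 5q + 5 ⇒ q = \frac{5}{4}.
General: f(n) = A·(-5)^n + \frac{n}{2} + \frac{5}{4}.
Apply f(0) = -1: A + \frac{5}{4} = -1 ⇒ A = - \frac{9}{4}.
So f(n) = - \frac{9 \left(-5\right)^{n}}{4} + \frac{n}{2} + \frac{5}{4}.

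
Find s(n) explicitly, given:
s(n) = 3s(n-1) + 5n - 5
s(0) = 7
First-order linear with linear forcing.
Homogeneous solution: s_h(n) = A·(3)^n.
Try particular s_p(n) = pn + q. Substituting:
  pn + q = 3(p(n-1) + q) + 5n - 5.
Matching the n-coefficient: p = 3p + 5 ⇒ p = - \frac{5}{2}.
Matching constants: q = -3p + 3q - 5 ⇒ q = - \frac{5}{4}.
General: s(n) = A·(3)^n - \frac{5 n}{2} - \frac{5}{4}.
Apply s(0) = 7: A - \frac{5}{4} = 7 ⇒ A = \frac{33}{4}.
So s(n) = \frac{33 \cdot 3^{n}}{4} - \frac{5 n}{2} - \frac{5}{4}.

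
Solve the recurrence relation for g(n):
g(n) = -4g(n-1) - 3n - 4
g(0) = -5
First-order linear with linear forcing.
Homogeneous solution: g_h(n) = A·(-4)^n.
Try particular g_p(n) = pn + q. Substituting:
  pn + q = -4(p(n-1) + q) - 3n - 4.
Matching the n-coefficient: p = -4p - 3 ⇒ p = - \frac{3}{5}.
Matching constants: q = 4p - 4q - 4 ⇒ q = - \frac{32}{25}.
General: g(n) = A·(-4)^n - \frac{3 n}{5} - \frac{32}{25}.
Apply g(0) = -5: A - \frac{32}{25} = -5 ⇒ A = - \frac{93}{25}.
So g(n) = - \frac{93 \left(-4\right)^{n}}{25} - \frac{3 n}{5} - \frac{32}{25}.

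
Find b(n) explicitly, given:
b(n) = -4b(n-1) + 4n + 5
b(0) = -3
First-order linear with linear forcing.
Homogeneous solution: b_h(n) = A·(-4)^n.
Try particular b_p(n) = pn + q. Substituting:
  pn + q = -4(p(n-1) + q) + 4n + 5.
Matching the n-coefficient: p = -4p + 4 ⇒ p = \frac{4}{5}.
Matching constants: q = 4p - 4q + 5 ⇒ q = \frac{41}{25}.
General: b(n) = A·(-4)^n + \frac{4 n}{5} + \frac{41}{25}.
Apply b(0) = -3: A + \frac{41}{25} = -3 ⇒ A = - \frac{116}{25}.
So b(n) = - \frac{116 \left(-4\right)^{n}}{25} + \frac{4 n}{5} + \frac{41}{25}.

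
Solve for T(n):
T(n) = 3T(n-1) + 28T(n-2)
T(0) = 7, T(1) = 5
Characteristic equation: x² - 3x - 28 = 0, which factors as (x - (7))(x - (-4)) = 0.
Roots r₁ = 7, r₂ = -4 (distinct).
General solution: T(n) = A·(7)^n + B·(-4)^n.
From T(0) = 7: A + B = 7.
From T(1) = 5: 7A - 4B = 5.
Solving: A = 3, B = 4.
So T(n) = 4 \left(-4\right)^{n} + 3 \cdot 7^{n}.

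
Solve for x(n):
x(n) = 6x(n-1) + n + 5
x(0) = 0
First-order linear with linear forcing.
Homogeneous solution: x_h(n) = A·(6)^n.
Try particular x_p(n) = pn + q. Substituting:
  pn + q = 6(p(n-1) + q) + n + 5.
Matching the n-coefficient: p = 6p + 1 ⇒ p = - \frac{1}{5}.
Matching constants: q = -6p + 6q + 5 ⇒ q = - \frac{31}{25}.
General: x(n) = A·(6)^n - \frac{n}{5} - \frac{31}{25}.
Apply x(0) = 0: A - \frac{31}{25} = 0 ⇒ A = \frac{31}{25}.
So x(n) = \frac{31 \cdot 6^{n}}{25} - \frac{n}{5} - \frac{31}{25}.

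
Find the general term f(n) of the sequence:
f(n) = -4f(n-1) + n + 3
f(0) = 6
First-order linear with linear forcing.
Homogeneous solution: f_h(n) = A·(-4)^n.
Try particular f_p(n) = pn + q. Substituting:
  pn + q = -4(p(n-1) + q) + n + 3.
Matching the n-coefficient: p = -4p + 1 ⇒ p = \frac{1}{5}.
Matching constants: q = 4p - 4q + 3 ⇒ q = \frac{19}{25}.
General: f(n) = A·(-4)^n + \frac{n}{5} + \frac{19}{25}.
Apply f(0) = 6: A + \frac{19}{25} = 6 ⇒ A = \frac{131}{25}.
So f(n) = \frac{131 \left(-4\right)^{n}}{25} + \frac{n}{5} + \frac{19}{25}.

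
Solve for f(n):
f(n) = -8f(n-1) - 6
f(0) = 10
First-order linear non-homogeneous.
Homogeneous solution: f_h(n) = A·(-8)^n.
Try constant particular solution f_p = K: K = -8K - 6 ⇒ K = - \frac{2}{3}.
General: f(n) = A·(-8)^n - \frac{2}{3}.
Apply f(0) = 10: A - \frac{2}{3} = 10 ⇒ A = \frac{32}{3}.
So f(n) = \frac{32 \left(-8\right)^{n}}{3} - \frac{2}{3}.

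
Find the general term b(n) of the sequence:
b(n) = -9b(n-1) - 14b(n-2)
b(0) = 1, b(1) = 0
Characteristic equation: x² + 9x + 14 = 0, which factors as (x - (-7))(x - (-2)) = 0.
Roots r₁ = -7, r₂ = -2 (distinct).
General solution: b(n) = A·(-7)^n + B·(-2)^n.
From b(0) = 1: A + B = 1.
From b(1) = 0: -7A - 2B = 0.
Solving: A = - \frac{2}{5}, B = \frac{7}{5}.
So b(n) = \frac{7 \left(-2\right)^{n}}{5} - \frac{2 \left(-7\right)^{n}}{5}.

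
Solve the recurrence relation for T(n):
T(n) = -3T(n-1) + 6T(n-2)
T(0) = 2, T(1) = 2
Characteristic equation: x² + 3x - 6 = 0.
Discriminant Δ = (-3)² + 4·(6) = 33.
Roots r₁,₂ = (-3 ± √33)/2, so r₁ = - \frac{3}{2} + \frac{\sqrt{33}}{2}, r₂ = - \frac{\sqrt{33}}{2} - \frac{3}{2}.
General solution: T(n) = A·r₁^n + B·r₂^n.
From the initial conditions, A + B = 2 and r₁A + r₂B = 2.
Since r₁ - r₂ = √33: A = (2 - (2)r₂)/√33 = \frac{5 \sqrt{33}}{33} + 1, and B = 2 - A = 1 - \frac{5 \sqrt{33}}{33}.
So T(n) = \left(\frac{5 \sqrt{33}}{33} + 1\right)\left(- \frac{3}{2} + \frac{\sqrt{33}}{2}\right)^n + \left(1 - \frac{5 \sqrt{33}}{33}\right)\left(- \frac{\sqrt{33}}{2} - \frac{3}{2}\right)^n.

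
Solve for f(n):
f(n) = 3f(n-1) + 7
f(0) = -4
First-order linear non-homogeneous.
Homogeneous solution: f_h(n) = A·(3)^n.
Try constant particular solution f_p = K: K = 3K + 7 ⇒ K = - \frac{7}{2}.
General: f(n) = A·(3)^n - \frac{7}{2}.
Apply f(0) = -4: A - \frac{7}{2} = -4 ⇒ A = - \frac{1}{2}.
So f(n) = - \frac{3^{n}}{2} - \frac{7}{2}.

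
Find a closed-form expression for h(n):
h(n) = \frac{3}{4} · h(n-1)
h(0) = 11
Pure geometric recurrence with ratio \frac{3}{4}.
By induction h(n) = h(0) · (\frac{3}{4})^n = 11 \left(\frac{3}{4}\right)^{n}.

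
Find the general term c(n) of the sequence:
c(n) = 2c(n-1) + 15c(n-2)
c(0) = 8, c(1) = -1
Characteristic equation: x² - 2x - 15 = 0, which factors as (x - (-3))(x - (5)) = 0.
Roots r₁ = -3, r₂ = 5 (distinct).
General solution: c(n) = A·(-3)^n + B·(5)^n.
From c(0) = 8: A + B = 8.
From c(1) = -1: -3A + 5B = -1.
Solving: A = \frac{41}{8}, B = \frac{23}{8}.
So c(n) = \frac{41 \left(-3\right)^{n}}{8} + \frac{23 \cdot 5^{n}}{8}.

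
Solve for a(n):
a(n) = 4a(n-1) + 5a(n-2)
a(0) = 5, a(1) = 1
Characteristic equation: x² - 4x - 5 = 0, which factors as (x - (5))(x - (-1)) = 0.
Roots r₁ = 5, r₂ = -1 (distinct).
General solution: a(n) = A·(5)^n + B·(-1)^n.
From a(0) = 5: A + B = 5.
From a(1) = 1: 5A - B = 1.
Solving: A = 1, B = 4.
So a(n) = 4 \left(-1\right)^{n} + 5^{n}.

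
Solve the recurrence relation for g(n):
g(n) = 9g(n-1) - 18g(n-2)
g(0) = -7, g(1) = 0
Characteristic equation: x² - 9x + 18 = 0, which factors as (x - (3))(x - (6)) = 0.
Roots r₁ = 3, r₂ = 6 (distinct).
General solution: g(n) = A·(3)^n + B·(6)^n.
From g(0) = -7: A + B = -7.
From g(1) = 0: 3A + 6B = 0.
Solving: A = -14, B = 7.
So g(n) = - 14 \cdot 3^{n} + 7 \cdot 6^{n}.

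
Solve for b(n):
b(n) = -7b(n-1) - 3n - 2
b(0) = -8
First-order linear with linear forcing.
Homogeneous solution: b_h(n) = A·(-7)^n.
Try particular b_p(n) = pn + q. Substituting:
  pn + q = -7(p(n-1) + q) - 3n - 2.
Matching the n-coefficient: p = -7p - 3 ⇒ p = - \frac{3}{8}.
Matching constants: q = 7p - 7q - 2 ⇒ q = - \frac{37}{64}.
General: b(n) = A·(-7)^n - \frac{3 n}{8} - \frac{37}{64}.
Apply b(0) = -8: A - \frac{37}{64} = -8 ⇒ A = - \frac{475}{64}.
So b(n) = - \frac{475 \left(-7\right)^{n}}{64} - \frac{3 n}{8} - \frac{37}{64}.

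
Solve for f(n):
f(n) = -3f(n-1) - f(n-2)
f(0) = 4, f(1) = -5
Characteristic equation: x² + 3x + 1 = 0.
Discriminant Δ = (-3)² + 4·(-1) = 5.
Roots r₁,₂ = (-3 ± √5)/2, so r₁ = - \frac{3}{2} + \frac{\sqrt{5}}{2}, r₂ = - \frac{3}{2} - \frac{\sqrt{5}}{2}.
General solution: f(n) = A·r₁^n + B·r₂^n.
From the initial conditions, A + B = 4 and r₁A + r₂B = -5.
Since r₁ - r₂ = √5: A = (-5 - (4)r₂)/√5 = \frac{\sqrt{5}}{5} + 2, and B = 4 - A = 2 - \frac{\sqrt{5}}{5}.
So f(n) = \left(\frac{\sqrt{5}}{5} + 2\right)\left(- \frac{3}{2} + \frac{\sqrt{5}}{2}\right)^n + \left(2 - \frac{\sqrt{5}}{5}\right)\left(- \frac{3}{2} - \frac{\sqrt{5}}{2}\right)^n.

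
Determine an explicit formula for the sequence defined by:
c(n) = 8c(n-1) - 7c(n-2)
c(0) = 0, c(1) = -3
Characteristic equation: x² - 8x + 7 = 0, which factors as (x - (7))(x - (1)) = 0.
Roots r₁ = 7, r₂ = 1 (distinct).
General solution: c(n) = A·(7)^n + B·(1)^n.
From c(0) = 0: A + B = 0.
From c(1) = -3: 7A + B = -3.
Solving: A = - \frac{1}{2}, B = \frac{1}{2}.
So c(n) = \frac{1}{2} - \frac{7^{n}}{2}.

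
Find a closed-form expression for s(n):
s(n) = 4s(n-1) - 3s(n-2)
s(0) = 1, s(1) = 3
Characteristic equation: x² - 4x + 3 = 0, which factors as (x - (3))(x - (1)) = 0.
Roots r₁ = 3, r₂ = 1 (distinct).
General solution: s(n) = A·(3)^n + B·(1)^n.
From s(0) = 1: A + B = 1.
From s(1) = 3: 3A + B = 3.
Solving: A = 1, B = 0.
So s(n) = 3^{n}.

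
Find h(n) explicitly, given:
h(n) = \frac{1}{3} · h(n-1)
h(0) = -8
Pure geometric recurrence with ratio \frac{1}{3}.
By induction h(n) = h(0) · (\frac{1}{3})^n = - 8 \cdot 3^{- n}.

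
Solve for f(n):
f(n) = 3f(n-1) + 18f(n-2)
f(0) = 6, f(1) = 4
Characteristic equation: x² - 3x - 18 = 0, which factors as (x - (6))(x - (-3)) = 0.
Roots r₁ = 6, r₂ = -3 (distinct).
General solution: f(n) = A·(6)^n + B·(-3)^n.
From f(0) = 6: A + B = 6.
From f(1) = 4: 6A - 3B = 4.
Solving: A = \frac{22}{9}, B = \frac{32}{9}.
So f(n) = \frac{32 \left(-3\right)^{n}}{9} + \frac{22 \cdot 6^{n}}{9}.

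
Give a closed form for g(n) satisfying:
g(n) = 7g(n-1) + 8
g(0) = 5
First-order linear non-homogeneous.
Homogeneous solution: g_h(n) = A·(7)^n.
Try constant particular solution g_p = K: K = 7K + 8 ⇒ K = - \frac{4}{3}.
General: g(n) = A·(7)^n - \frac{4}{3}.
Apply g(0) = 5: A - \frac{4}{3} = 5 ⇒ A = \frac{19}{3}.
So g(n) = \frac{19 \cdot 7^{n}}{3} - \frac{4}{3}.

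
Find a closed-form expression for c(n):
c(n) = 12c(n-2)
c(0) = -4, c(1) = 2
Characteristic equation: x² - 12 = 0.
Discriminant Δ = (0)² + 4·(12) = 48.
Roots r₁,₂ = (0 ± √48)/2, so r₁ = 2 \sqrt{3}, r₂ = - 2 \sqrt{3}.
General solution: c(n) = A·r₁^n + B·r₂^n.
From the initial conditions, A + B = -4 and r₁A + r₂B = 2.
Since r₁ - r₂ = √48: A = (2 - (-4)r₂)/√48 = -2 + \frac{\sqrt{3}}{6}, and B = -4 - A = -2 - \frac{\sqrt{3}}{6}.
So c(n) = \left(-2 + \frac{\sqrt{3}}{6}\right)\left(2 \sqrt{3}\right)^n + \left(-2 - \frac{\sqrt{3}}{6}\right)\left(- 2 \sqrt{3}\right)^n.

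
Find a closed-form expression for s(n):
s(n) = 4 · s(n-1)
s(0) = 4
Pure geometric recurrence with ratio 4.
By induction s(n) = s(0) · (4)^n = 4 \cdot 4^{n}.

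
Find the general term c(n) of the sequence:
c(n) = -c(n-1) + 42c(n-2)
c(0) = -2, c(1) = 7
Characteristic equation: x² + x - 42 = 0, which factors as (x - (-7))(x - (6)) = 0.
Roots r₁ = -7, r₂ = 6 (distinct).
General solution: c(n) = A·(-7)^n + B·(6)^n.
From c(0) = -2: A + B = -2.
From c(1) = 7: -7A + 6B = 7.
Solving: A = - \frac{19}{13}, B = - \frac{7}{13}.
So c(n) = - \frac{19 \left(-7\right)^{n}}{13} - \frac{7 \cdot 6^{n}}{13}.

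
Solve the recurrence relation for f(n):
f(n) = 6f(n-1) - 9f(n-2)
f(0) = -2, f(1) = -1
Characteristic equation: x² - 6x + 9 = 0, which is (x - (3))².
Repeated root r = 3.
General solution: f(n) = (A + Bn)·(3)^n.
From f(0) = -2: A = -2.
From f(1) = -1: (A + B)·(3) = -1 ⇒ B = \frac{5}{3}.
So f(n) = \left(\frac{5 n}{3} - 2\right) \cdot (3)^n.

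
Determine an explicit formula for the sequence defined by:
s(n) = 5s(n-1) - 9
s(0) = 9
First-order linear non-homogeneous.
Homogeneous solution: s_h(n) = A·(5)^n.
Try constant particular solution s_p = K: K = 5K - 9 ⇒ K = \frac{9}{4}.
General: s(n) = A·(5)^n + \frac{9}{4}.
Apply s(0) = 9: A + \frac{9}{4} = 9 ⇒ A = \frac{27}{4}.
So s(n) = \frac{27 \cdot 5^{n}}{4} + \frac{9}{4}.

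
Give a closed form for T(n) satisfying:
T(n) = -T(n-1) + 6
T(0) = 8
First-order linear non-homogeneous.
Homogeneous solution: T_h(n) = A·(-1)^n.
Try constant particular solution T_p = K: K = -K + 6 ⇒ K = 3.
General: T(n) = A·(-1)^n + 3.
Apply T(0) = 8: A + 3 = 8 ⇒ A = 5.
So T(n) = 5 \left(-1\right)^{n} + 3.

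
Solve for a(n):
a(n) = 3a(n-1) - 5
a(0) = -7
First-order linear non-homogeneous.
Homogeneous solution: a_h(n) = A·(3)^n.
Try constant particular solution a_p = K: K = 3K - 5 ⇒ K = \frac{5}{2}.
General: a(n) = A·(3)^n + \frac{5}{2}.
Apply a(0) = -7: A + \frac{5}{2} = -7 ⇒ A = - \frac{19}{2}.
So a(n) = \frac{5}{2} - \frac{19 \cdot 3^{n}}{2}.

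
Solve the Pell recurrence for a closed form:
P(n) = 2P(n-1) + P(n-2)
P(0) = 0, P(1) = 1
This is the Pell sequence.
Characteristic equation: x² - 2x - 1 = 0; roots r₁ = 1 + \sqrt{2}, r₂ = 1 - \sqrt{2}.
General: P(n) = A·r₁^n + B·r₂^n. Solving with P(0)=0, P(1)=1 gives A = \frac{\sqrt{2}}{4}, B = - \frac{\sqrt{2}}{4}.
So P(n) = \frac{\sqrt{2} \left(- \left(1 - \sqrt{2}\right)^{n} + \left(1 + \sqrt{2}\right)^{n}\right)}{4}.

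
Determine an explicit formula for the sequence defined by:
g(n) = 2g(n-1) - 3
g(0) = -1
First-order linear non-homogeneous.
Homogeneous solution: g_h(n) = A·(2)^n.
Try constant particular solution g_p = K: K = 2K - 3 ⇒ K = 3.
General: g(n) = A·(2)^n + 3.
Apply g(0) = -1: A + 3 = -1 ⇒ A = -4.
So g(n) = 3 - 4 \cdot 2^{n}.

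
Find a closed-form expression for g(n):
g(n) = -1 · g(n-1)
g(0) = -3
Pure geometric recurrence with ratio -1.
By induction g(n) = g(0) · (-1)^n = - 3 \left(-1\right)^{n}.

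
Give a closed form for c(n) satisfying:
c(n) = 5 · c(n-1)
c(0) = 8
Pure geometric recurrence with ratio 5.
By induction c(n) = c(0) · (5)^n = 8 \cdot 5^{n}.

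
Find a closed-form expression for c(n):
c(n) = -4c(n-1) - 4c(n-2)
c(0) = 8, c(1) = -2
Characteristic equation: x² + 4x + 4 = 0, which is (x - (-2))².
Repeated root r = -2.
General solution: c(n) = (A + Bn)·(-2)^n.
From c(0) = 8: A = 8.
From c(1) = -2: (A + B)·(-2) = -2 ⇒ B = -7.
So c(n) = \left(8 - 7 n\right) \cdot (-2)^n.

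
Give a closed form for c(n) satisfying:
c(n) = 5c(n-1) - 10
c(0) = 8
First-order linear non-homogeneous.
Homogeneous solution: c_h(n) = A·(5)^n.
Try constant particular solution c_p = K: K = 5K - 10 ⇒ K = \frac{5}{2}.
General: c(n) = A·(5)^n + \frac{5}{2}.
Apply c(0) = 8: A + \frac{5}{2} = 8 ⇒ A = \frac{11}{2}.
So c(n) = \frac{11 \cdot 5^{n}}{2} + \frac{5}{2}.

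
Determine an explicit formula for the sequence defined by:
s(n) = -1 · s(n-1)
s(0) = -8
Pure geometric recurrence with ratio -1.
By induction s(n) = s(0) · (-1)^n = - 8 \left(-1\right)^{n}.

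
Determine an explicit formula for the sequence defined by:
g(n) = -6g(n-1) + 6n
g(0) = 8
First-order linear with linear forcing.
Homogeneous solution: g_h(n) = A·(-6)^n.
Try particular g_p(n) = pn + q. Substituting:
  pn + q = -6(p(n-1) + q) + 6n.
Matching the n-coefficient: p = -6p + 6 ⇒ p = \frac{6}{7}.
Matching constants: q = 6p - 6q ⇒ q = \frac{36}{49}.
General: g(n) = A·(-6)^n + \frac{6 n}{7} + \frac{36}{49}.
Apply g(0) = 8: A + \frac{36}{49} = 8 ⇒ A = \frac{356}{49}.
So g(n) = \frac{356 \left(-6\right)^{n}}{49} + \frac{6 n}{7} + \frac{36}{49}.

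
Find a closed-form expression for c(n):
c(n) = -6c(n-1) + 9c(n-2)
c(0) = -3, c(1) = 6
Characteristic equation: x² + 6x - 9 = 0.
Discriminant Δ = (-6)² + 4·(9) = 72.
Roots r₁,₂ = (-6 ± √72)/2, so r₁ = -3 + 3 \sqrt{2}, r₂ = - 3 \sqrt{2} - 3.
General solution: c(n) = A·r₁^n + B·r₂^n.
From the initial conditions, A + B = -3 and r₁A + r₂B = 6.
Since r₁ - r₂ = √72: A = (6 - (-3)r₂)/√72 = - \frac{3}{2} - \frac{\sqrt{2}}{4}, and B = -3 - A = - \frac{3}{2} + \frac{\sqrt{2}}{4}.
So c(n) = \left(- \frac{3}{2} - \frac{\sqrt{2}}{4}\right)\left(-3 + 3 \sqrt{2}\right)^n + \left(- \frac{3}{2} + \frac{\sqrt{2}}{4}\right)\left(- 3 \sqrt{2} - 3\right)^n.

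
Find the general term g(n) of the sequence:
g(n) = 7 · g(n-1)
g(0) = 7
Pure geometric recurrence with ratio 7.
By induction g(n) = g(0) · (7)^n = 7 \cdot 7^{n}.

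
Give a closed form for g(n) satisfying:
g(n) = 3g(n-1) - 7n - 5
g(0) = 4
First-order linear with linear forcing.
Homogeneous solution: g_h(n) = A·(3)^n.
Try particular g_p(n) = pn + q. Substituting:
  pn + q = 3(p(n-1) + q) - 7n - 5.
Matching the n-coefficient: p = 3p - 7 ⇒ p = \frac{7}{2}.
Matching constants: q = -3p + 3q - 5 ⇒ q = \frac{31}{4}.
General: g(n) = A·(3)^n + \frac{7 n}{2} + \frac{31}{4}.
Apply g(0) = 4: A + \frac{31}{4} = 4 ⇒ A = - \frac{15}{4}.
So g(n) = - \frac{15 \cdot 3^{n}}{4} + \frac{7 n}{2} + \frac{31}{4}.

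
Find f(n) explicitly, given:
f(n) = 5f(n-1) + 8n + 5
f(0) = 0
First-order linear with linear forcing.
Homogeneous solution: f_h(n) = A·(5)^n.
Try particular f_p(n) = pn + q. Substituting:
  pn + q = 5(p(n-1) + q) + 8n + 5.
Matching the n-coefficient: p = 5p + 8 ⇒ p = -2.
Matching constants: q = -5p + 5q + 5 ⇒ q = - \frac{15}{4}.
General: f(n) = A·(5)^n - 2 n - \frac{15}{4}.
Apply f(0) = 0: A - \frac{15}{4} = 0 ⇒ A = \frac{15}{4}.
So f(n) = \frac{15 \cdot 5^{n}}{4} - 2 n - \frac{15}{4}.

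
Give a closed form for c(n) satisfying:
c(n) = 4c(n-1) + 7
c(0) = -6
First-order linear non-homogeneous.
Homogeneous solution: c_h(n) = A·(4)^n.
Try constant particular solution c_p = K: K = 4K + 7 ⇒ K = - \frac{7}{3}.
General: c(n) = A·(4)^n - \frac{7}{3}.
Apply c(0) = -6: A - \frac{7}{3} = -6 ⇒ A = - \frac{11}{3}.
So c(n) = - \frac{11 \cdot 4^{n}}{3} - \frac{7}{3}.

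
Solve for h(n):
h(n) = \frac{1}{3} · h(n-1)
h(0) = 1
Pure geometric recurrence with ratio \frac{1}{3}.
By induction h(n) = h(0) · (\frac{1}{3})^n = \left(\frac{1}{3}\right)^{n}.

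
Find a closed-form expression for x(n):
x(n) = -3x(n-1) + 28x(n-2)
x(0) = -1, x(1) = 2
Characteristic equation: x² + 3x - 28 = 0, which factors as (x - (-7))(x - (4)) = 0.
Roots r₁ = -7, r₂ = 4 (distinct).
General solution: x(n) = A·(-7)^n + B·(4)^n.
From x(0) = -1: A + B = -1.
From x(1) = 2: -7A + 4B = 2.
Solving: A = - \frac{6}{11}, B = - \frac{5}{11}.
So x(n) = - \frac{6 \left(-7\right)^{n}}{11} - \frac{5 \cdot 4^{n}}{11}.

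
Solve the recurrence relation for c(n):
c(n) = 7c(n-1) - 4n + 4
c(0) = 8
First-order linear with linear forcing.
Homogeneous solution: c_h(n) = A·(7)^n.
Try particular c_p(n) = pn + q. Substituting:
  pn + q = 7(p(n-1) + q) - 4n + 4.
Matching the n-coefficient: p = 7p - 4 ⇒ p = \frac{2}{3}.
Matching constants: q = -7p + 7q + 4 ⇒ q = \frac{1}{9}.
General: c(n) = A·(7)^n + \frac{2 n}{3} + \frac{1}{9}.
Apply c(0) = 8: A + \frac{1}{9} = 8 ⇒ A = \frac{71}{9}.
So c(n) = \frac{71 \cdot 7^{n}}{9} + \frac{2 n}{3} + \frac{1}{9}.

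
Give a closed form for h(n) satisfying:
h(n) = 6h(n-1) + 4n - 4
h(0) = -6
First-order linear with linear forcing.
Homogeneous solution: h_h(n) = A·(6)^n.
Try particular h_p(n) = pn + q. Substituting:
  pn + q = 6(p(n-1) + q) + 4n - 4.
Matching the n-coefficient: p = 6p + 4 ⇒ p = - \frac{4}{5}.
Matching constants: q = -6p + 6q - 4 ⇒ q = - \frac{4}{25}.
General: h(n) = A·(6)^n - \frac{4 n}{5} - \frac{4}{25}.
Apply h(0) = -6: A - \frac{4}{25} = -6 ⇒ A = - \frac{146}{25}.
So h(n) = - \frac{146 \cdot 6^{n}}{25} - \frac{4 n}{5} - \frac{4}{25}.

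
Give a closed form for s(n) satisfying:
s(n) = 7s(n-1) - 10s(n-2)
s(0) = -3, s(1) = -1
Characteristic equation: x² - 7x + 10 = 0, which factors as (x - (2))(x - (5)) = 0.
Roots r₁ = 2, r₂ = 5 (distinct).
General solution: s(n) = A·(2)^n + B·(5)^n.
From s(0) = -3: A + B = -3.
From s(1) = -1: 2A + 5B = -1.
Solving: A = - \frac{14}{3}, B = \frac{5}{3}.
So s(n) = - \frac{14 \cdot 2^{n}}{3} + \frac{5 \cdot 5^{n}}{3}.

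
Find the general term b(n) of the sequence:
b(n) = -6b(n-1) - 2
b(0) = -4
First-order linear non-homogeneous.
Homogeneous solution: b_h(n) = A·(-6)^n.
Try constant particular solution b_p = K: K = -6K - 2 ⇒ K = - \frac{2}{7}.
General: b(n) = A·(-6)^n - \frac{2}{7}.
Apply b(0) = -4: A - \frac{2}{7} = -4 ⇒ A = - \frac{26}{7}.
So b(n) = - \frac{26 \left(-6\right)^{n}}{7} - \frac{2}{7}.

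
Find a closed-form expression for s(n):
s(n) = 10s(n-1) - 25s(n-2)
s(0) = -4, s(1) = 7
Characteristic equation: x² - 10x + 25 = 0, which is (x - (5))².
Repeated root r = 5.
General solution: s(n) = (A + Bn)·(5)^n.
From s(0) = -4: A = -4.
From s(1) = 7: (A + B)·(5) = 7 ⇒ B = \frac{27}{5}.
So s(n) = \left(\frac{27 n}{5} - 4\right) \cdot (5)^n.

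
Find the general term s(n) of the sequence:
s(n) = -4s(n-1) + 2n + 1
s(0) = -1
First-order linear with linear forcing.
Homogeneous solution: s_h(n) = A·(-4)^n.
Try particular s_p(n) = pn + q. Substituting:
  pn + q = -4(p(n-1) + q) + 2n + 1.
Matching the n-coefficient: p = -4p + 2 ⇒ p = \frac{2}{5}.
Matching constants: q = 4p - 4q + 1 ⇒ q = \frac{13}{25}.
General: s(n) = A·(-4)^n + \frac{2 n}{5} + \frac{13}{25}.
Apply s(0) = -1: A + \frac{13}{25} = -1 ⇒ A = - \frac{38}{25}.
So s(n) = - \frac{38 \left(-4\right)^{n}}{25} + \frac{2 n}{5} + \frac{13}{25}.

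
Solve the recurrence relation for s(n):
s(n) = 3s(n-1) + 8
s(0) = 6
First-order linear non-homogeneous.
Homogeneous solution: s_h(n) = A·(3)^n.
Try constant particular solution s_p = K: K = 3K + 8 ⇒ K = -4.
General: s(n) = A·(3)^n - 4.
Apply s(0) = 6: A - 4 = 6 ⇒ A = 10.
So s(n) = 10 \cdot 3^{n} - 4.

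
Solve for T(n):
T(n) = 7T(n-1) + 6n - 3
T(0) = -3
First-order linear with linear forcing.
Homogeneous solution: T_h(n) = A·(7)^n.
Try particular T_p(n) = pn + q. Substituting:
  pn + q = 7(p(n-1) + q) + 6n - 3.
Matching the n-coefficient: p = 7p + 6 ⇒ p = -1.
Matching constants: q = -7p + 7q - 3 ⇒ q = - \frac{2}{3}.
General: T(n) = A·(7)^n - n - \frac{2}{3}.
Apply T(0) = -3: A - \frac{2}{3} = -3 ⇒ A = - \frac{7}{3}.
So T(n) = - \frac{7 \cdot 7^{n}}{3} - n - \frac{2}{3}.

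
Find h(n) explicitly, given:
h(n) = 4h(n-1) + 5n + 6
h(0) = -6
First-order linear with linear forcing.
Homogeneous solution: h_h(n) = A·(4)^n.
Try particular h_p(n) = pn + q. Substituting:
  pn + q = 4(p(n-1) + q) + 5n + 6.
Matching the n-coefficient: p = 4p + 5 ⇒ p = - \frac{5}{3}.
Matching constants: q = -4p + 4q + 6 ⇒ q = - \frac{38}{9}.
General: h(n) = A·(4)^n - \frac{5 n}{3} - \frac{38}{9}.
Apply h(0) = -6: A - \frac{38}{9} = -6 ⇒ A = - \frac{16}{9}.
So h(n) = - \frac{16 \cdot 4^{n}}{9} - \frac{5 n}{3} - \frac{38}{9}.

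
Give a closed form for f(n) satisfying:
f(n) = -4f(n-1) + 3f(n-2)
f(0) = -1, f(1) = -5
Characteristic equation: x² + 4x - 3 = 0.
Discriminant Δ = (-4)² + 4·(3) = 28.
Roots r₁,₂ = (-4 ± √28)/2, so r₁ = -2 + \sqrt{7}, r₂ = - \sqrt{7} - 2.
General solution: f(n) = A·r₁^n + B·r₂^n.
From the initial conditions, A + B = -1 and r₁A + r₂B = -5.
Since r₁ - r₂ = √28: A = (-5 - (-1)r₂)/√28 = - \frac{\sqrt{7}}{2} - \frac{1}{2}, and B = -1 - A = - \frac{1}{2} + \frac{\sqrt{7}}{2}.
So f(n) = \left(- \frac{\sqrt{7}}{2} - \frac{1}{2}\right)\left(-2 + \sqrt{7}\right)^n + \left(- \frac{1}{2} + \frac{\sqrt{7}}{2}\right)\left(- \sqrt{7} - 2\right)^n.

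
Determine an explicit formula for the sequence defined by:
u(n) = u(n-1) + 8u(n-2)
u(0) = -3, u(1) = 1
Characteristic equation: x² - x - 8 = 0.
Discriminant Δ = (1)² + 4·(8) = 33.
Roots r₁,₂ = (1 ± √33)/2, so r₁ = \frac{1}{2} + \frac{\sqrt{33}}{2}, r₂ = \frac{1}{2} - \frac{\sqrt{33}}{2}.
General solution: u(n) = A·r₁^n + B·r₂^n.
From the initial conditions, A + B = -3 and r₁A + r₂B = 1.
Since r₁ - r₂ = √33: A = (1 - (-3)r₂)/√33 = - \frac{3}{2} + \frac{5 \sqrt{33}}{66}, and B = -3 - A = - \frac{3}{2} - \frac{5 \sqrt{33}}{66}.
So u(n) = \left(- \frac{3}{2} + \frac{5 \sqrt{33}}{66}\right)\left(\frac{1}{2} + \frac{\sqrt{33}}{2}\right)^n + \left(- \frac{3}{2} - \frac{5 \sqrt{33}}{66}\right)\left(\frac{1}{2} - \frac{\sqrt{33}}{2}\right)^n.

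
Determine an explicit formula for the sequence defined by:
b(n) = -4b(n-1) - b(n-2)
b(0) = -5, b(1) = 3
Characteristic equation: x² + 4x + 1 = 0.
Discriminant Δ = (-4)² + 4·(-1) = 12.
Roots r₁,₂ = (-4 ± √12)/2, so r₁ = -2 + \sqrt{3}, r₂ = -2 - \sqrt{3}.
General solution: b(n) = A·r₁^n + B·r₂^n.
From the initial conditions, A + B = -5 and r₁A + r₂B = 3.
Since r₁ - r₂ = √12: A = (3 - (-5)r₂)/√12 = - \frac{5}{2} - \frac{7 \sqrt{3}}{6}, and B = -5 - A = - \frac{5}{2} + \frac{7 \sqrt{3}}{6}.
So b(n) = \left(- \frac{5}{2} - \frac{7 \sqrt{3}}{6}\right)\left(-2 + \sqrt{3}\right)^n + \left(- \frac{5}{2} + \frac{7 \sqrt{3}}{6}\right)\left(-2 - \sqrt{3}\right)^n.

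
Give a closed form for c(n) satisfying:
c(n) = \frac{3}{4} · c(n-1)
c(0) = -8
Pure geometric recurrence with ratio \frac{3}{4}.
By induction c(n) = c(0) · (\frac{3}{4})^n = - 8 \left(\frac{3}{4}\right)^{n}.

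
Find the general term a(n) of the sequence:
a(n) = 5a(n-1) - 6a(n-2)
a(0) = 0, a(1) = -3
Characteristic equation: x² - 5x + 6 = 0, which factors as (x - (2))(x - (3)) = 0.
Roots r₁ = 2, r₂ = 3 (distinct).
General solution: a(n) = A·(2)^n + B·(3)^n.
From a(0) = 0: A + B = 0.
From a(1) = -3: 2A + 3B = -3.
Solving: A = 3, B = -3.
So a(n) = 3 \cdot 2^{n} - 3 \cdot 3^{n}.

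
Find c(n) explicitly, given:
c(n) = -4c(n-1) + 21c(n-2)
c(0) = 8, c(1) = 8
Characteristic equation: x² + 4x - 21 = 0, which factors as (x - (3))(x - (-7)) = 0.
Roots r₁ = 3, r₂ = -7 (distinct).
General solution: c(n) = A·(3)^n + B·(-7)^n.
From c(0) = 8: A + B = 8.
From c(1) = 8: 3A - 7B = 8.
Solving: A = \frac{32}{5}, B = \frac{8}{5}.
So c(n) = \frac{8 \left(-7\right)^{n}}{5} + \frac{32 \cdot 3^{n}}{5}.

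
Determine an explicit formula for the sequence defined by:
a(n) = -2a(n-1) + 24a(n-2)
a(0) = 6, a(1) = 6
Characteristic equation: x² + 2x - 24 = 0, which factors as (x - (4))(x - (-6)) = 0.
Roots r₁ = 4, r₂ = -6 (distinct).
General solution: a(n) = A·(4)^n + B·(-6)^n.
From a(0) = 6: A + B = 6.
From a(1) = 6: 4A - 6B = 6.
Solving: A = \frac{21}{5}, B = \frac{9}{5}.
So a(n) = \frac{9 \left(-6\right)^{n}}{5} + \frac{21 \cdot 4^{n}}{5}.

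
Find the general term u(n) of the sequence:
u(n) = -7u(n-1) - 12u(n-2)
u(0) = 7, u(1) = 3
Characteristic equation: x² + 7x + 12 = 0, which factors as (x - (-3))(x - (-4)) = 0.
Roots r₁ = -3, r₂ = -4 (distinct).
General solution: u(n) = A·(-3)^n + B·(-4)^n.
From u(0) = 7: A + B = 7.
From u(1) = 3: -3A - 4B = 3.
Solving: A = 31, B = -24.
So u(n) = 31 \left(-3\right)^{n} - 24 \left(-4\right)^{n}.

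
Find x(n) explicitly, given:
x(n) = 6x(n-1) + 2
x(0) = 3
First-order linear non-homogeneous.
Homogeneous solution: x_h(n) = A·(6)^n.
Try constant particular solution x_p = K: K = 6K + 2 ⇒ K = - \frac{2}{5}.
General: x(n) = A·(6)^n - \frac{2}{5}.
Apply x(0) = 3: A - \frac{2}{5} = 3 ⇒ A = \frac{17}{5}.
So x(n) = \frac{17 \cdot 6^{n}}{5} - \frac{2}{5}.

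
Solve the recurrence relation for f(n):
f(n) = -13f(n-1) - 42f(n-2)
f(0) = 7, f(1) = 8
Characteristic equation: x² + 13x + 42 = 0, which factors as (x - (-6))(x - (-7)) = 0.
Roots r₁ = -6, r₂ = -7 (distinct).
General solution: f(n) = A·(-6)^n + B·(-7)^n.
From f(0) = 7: A + B = 7.
From f(1) = 8: -6A - 7B = 8.
Solving: A = 57, B = -50.
So f(n) = 57 \left(-6\right)^{n} - 50 \left(-7\right)^{n}.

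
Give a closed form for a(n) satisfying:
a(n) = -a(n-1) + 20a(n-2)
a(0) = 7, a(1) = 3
Characteristic equation: x² + x - 20 = 0, which factors as (x - (4))(x - (-5)) = 0.
Roots r₁ = 4, r₂ = -5 (distinct).
General solution: a(n) = A·(4)^n + B·(-5)^n.
From a(0) = 7: A + B = 7.
From a(1) = 3: 4A - 5B = 3.
Solving: A = \frac{38}{9}, B = \frac{25}{9}.
So a(n) = \frac{25 \left(-5\right)^{n}}{9} + \frac{38 \cdot 4^{n}}{9}.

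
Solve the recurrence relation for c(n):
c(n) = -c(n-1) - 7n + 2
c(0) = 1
First-order linear with linear forcing.
Homogeneous solution: c_h(n) = A·(-1)^n.
Try particular c_p(n) = pn + q. Substituting:
  pn + q = -(p(n-1) + q) - 7n + 2.
Matching the n-coefficient: p = -p - 7 ⇒ p = - \frac{7}{2}.
Matching constants: q = p - q + 2 ⇒ q = - \frac{3}{4}.
General: c(n) = A·(-1)^n - \frac{7 n}{2} - \frac{3}{4}.
Apply c(0) = 1: A - \frac{3}{4} = 1 ⇒ A = \frac{7}{4}.
So c(n) = \frac{7 \left(-1\right)^{n}}{4} - \frac{7 n}{2} - \frac{3}{4}.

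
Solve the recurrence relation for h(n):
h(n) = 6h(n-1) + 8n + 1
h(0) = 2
First-order linear with linear forcing.
Homogeneous solution: h_h(n) = A·(6)^n.
Try particular h_p(n) = pn + q. Substituting:
  pn + q = 6(p(n-1) + q) + 8n + 1.
Matching the n-coefficient: p = 6p + 8 ⇒ p = - \frac{8}{5}.
Matching constants: q = -6p + 6q + 1 ⇒ q = - \frac{53}{25}.
General: h(n) = A·(6)^n - \frac{8 n}{5} - \frac{53}{25}.
Apply h(0) = 2: A - \frac{53}{25} = 2 ⇒ A = \frac{103}{25}.
So h(n) = \frac{103 \cdot 6^{n}}{25} - \frac{8 n}{5} - \frac{53}{25}.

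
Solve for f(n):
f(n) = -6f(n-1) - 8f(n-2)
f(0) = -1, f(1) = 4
Characteristic equation: x² + 6x + 8 = 0, which factors as (x - (-2))(x - (-4)) = 0.
Roots r₁ = -2, r₂ = -4 (distinct).
General solution: f(n) = A·(-2)^n + B·(-4)^n.
From f(0) = -1: A + B = -1.
From f(1) = 4: -2A - 4B = 4.
Solving: A = 0, B = -1.
So f(n) = - \left(-4\right)^{n}.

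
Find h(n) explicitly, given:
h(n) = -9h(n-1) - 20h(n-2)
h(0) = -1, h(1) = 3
Characteristic equation: x² + 9x + 20 = 0, which factors as (x - (-5))(x - (-4)) = 0.
Roots r₁ = -5, r₂ = -4 (distinct).
General solution: h(n) = A·(-5)^n + B·(-4)^n.
From h(0) = -1: A + B = -1.
From h(1) = 3: -5A - 4B = 3.
Solving: A = 1, B = -2.
So h(n) = - 2 \left(-4\right)^{n} + \left(-5\right)^{n}.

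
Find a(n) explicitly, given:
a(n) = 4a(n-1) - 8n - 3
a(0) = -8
First-order linear with linear forcing.
Homogeneous solution: a_h(n) = A·(4)^n.
Try particular a_p(n) = pn + q. Substituting:
  pn + q = 4(p(n-1) + q) - 8n - 3.
Matching the n-coefficient: p = 4p - 8 ⇒ p = \frac{8}{3}.
Matching constants: q = -4p + 4q - 3 ⇒ q = \frac{41}{9}.
General: a(n) = A·(4)^n + \frac{8 n}{3} + \frac{41}{9}.
Apply a(0) = -8: A + \frac{41}{9} = -8 ⇒ A = - \frac{113}{9}.
So a(n) = - \frac{113 \cdot 4^{n}}{9} + \frac{8 n}{3} + \frac{41}{9}.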